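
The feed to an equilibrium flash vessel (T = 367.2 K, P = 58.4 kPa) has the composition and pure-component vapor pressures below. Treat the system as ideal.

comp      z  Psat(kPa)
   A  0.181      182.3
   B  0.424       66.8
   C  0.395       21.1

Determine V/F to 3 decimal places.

V/F = 0.267

Raoult's law: Kᵢ = Pᵢˢᵃᵗ/P = Pᵢˢᵃᵗ/58.4.
  K_A = 182.3/58.4 = 3.12158, K_B = 66.8/58.4 = 1.14384, K_C = 21.1/58.4 = 0.36130
Newton–Raphson from V/F = 0.68:
  V/F = 0.680: g = -0.2332, g' = -0.647 → V/F = 0.320
  V/F = 0.320: g = -0.0299, g' = -0.552 → V/F = 0.265
  V/F = 0.265: g = 0.0006, g' = -0.575 → V/F = 0.267
Converged at V/F = 0.267.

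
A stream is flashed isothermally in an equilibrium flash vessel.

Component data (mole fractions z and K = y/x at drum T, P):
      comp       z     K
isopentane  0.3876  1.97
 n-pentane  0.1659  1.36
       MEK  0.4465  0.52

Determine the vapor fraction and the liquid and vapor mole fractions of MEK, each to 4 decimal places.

ψ = 0.5606, x_MEK = 0.6109, y_MEK = 0.3177

Rachford–Rice: g(ψ) = Σ zᵢ(Kᵢ−1)/(1+ψ(Kᵢ−1)) = 0.
Feasibility: ΣzᵢKᵢ = 1.2214, Σzᵢ/Kᵢ = 1.1774 — both > 1, two phases present.
Newton–Raphson from ψ = 0.5:
  ψ = 0.5000: g = 0.02179, g' = -0.3589 → ψ = 0.5607
  ψ = 0.5607: g = -0.00003, g' = -0.3605 → ψ = 0.5606
Converged at ψ = 0.5606.
Compositions from xᵢ = zᵢ/(1+ψ(Kᵢ−1)), yᵢ = Kᵢxᵢ:
  isopentane: x = 0.2511, y = 0.4946
  n-pentane: x = 0.1380, y = 0.1877
  MEK: x = 0.6109, y = 0.3177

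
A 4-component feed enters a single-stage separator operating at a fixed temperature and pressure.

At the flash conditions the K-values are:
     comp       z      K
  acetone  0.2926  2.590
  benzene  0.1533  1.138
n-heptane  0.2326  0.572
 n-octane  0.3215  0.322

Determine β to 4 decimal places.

β = 0.2187

Rachford–Rice: g(β) = Σ zᵢ(Kᵢ−1)/(1+β(Kᵢ−1)) = 0.
Feasibility: ΣzᵢKᵢ = 1.1689, Σzᵢ/Kᵢ = 1.6528 — both > 1, two phases present.
Iterate (Newton) starting at β = 0.55:
  β = 0.5500: g = -0.20994, g' = -0.6617 → β = 0.2327
  β = 0.2327: g = -0.00931, g' = -0.6577 → β = 0.2186
  β = 0.2186: g = 0.00006, g' = -0.6657 → β = 0.2187
Converged at β = 0.2187.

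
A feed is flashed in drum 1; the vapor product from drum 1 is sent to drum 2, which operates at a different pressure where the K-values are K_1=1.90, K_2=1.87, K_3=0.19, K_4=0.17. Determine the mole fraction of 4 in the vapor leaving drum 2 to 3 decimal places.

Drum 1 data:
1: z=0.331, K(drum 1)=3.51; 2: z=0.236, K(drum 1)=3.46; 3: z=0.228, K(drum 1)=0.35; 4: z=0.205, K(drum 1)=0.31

y_4 (drum 2) = 0.041

Drum 1:
Material balance + equilibrium reduce to Σ zᵢ(Kᵢ−1)/(1+ψ₁(Kᵢ−1)) = 0.
g(0) = ΣzᵢKᵢ − 1 = 1.122 and g(1) = 1 − Σzᵢ/Kᵢ = -0.475, so a root lies in (0, 1).
Newton iteration, ψ₁⁰ = 0.48:
  ψ₁ = 0.480: g = 0.2161, g' = -1.151 → ψ₁ = 0.668
  ψ₁ = 0.668: g = 0.0060, g' = -1.132 → ψ₁ = 0.673
Converged at ψ₁ = 0.673.
Drum-1 compositions:
  1: x = 0.123, y = 0.432
  2: x = 0.089, y = 0.307
  3: x = 0.405, y = 0.142
  4: x = 0.383, y = 0.119
Drum-2 feed = drum-1 vapor: z₂ = (0.4320, 0.3075, 0.1419, 0.1186).
Drum 2:
Material balance + equilibrium reduce to Σ zᵢ(Kᵢ−1)/(1+ψ₂(Kᵢ−1)) = 0.
g(0) = ΣzᵢKᵢ − 1 = 0.443 and g(1) = 1 − Σzᵢ/Kᵢ = -0.836, so a root lies in (0, 1).
Newton–Raphson from ψ₂ = 0.5:
  ψ₂ = 0.500: g = 0.0931, g' = -0.781 → ψ₂ = 0.619
  ψ₂ = 0.619: g = -0.0096, g' = -0.963 → ψ₂ = 0.609
Converged at ψ₂ = 0.609.
  1: x = 0.279, y = 0.530
  2: x = 0.201, y = 0.376
  3: x = 0.280, y = 0.053
  4: x = 0.240, y = 0.041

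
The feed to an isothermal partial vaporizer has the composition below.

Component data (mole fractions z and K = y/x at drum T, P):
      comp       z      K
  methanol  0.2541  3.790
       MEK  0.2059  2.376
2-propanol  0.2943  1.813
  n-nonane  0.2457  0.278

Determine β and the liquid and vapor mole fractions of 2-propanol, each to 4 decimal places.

Rachford–Rice: g(β) = Σ zᵢ(Kᵢ−1)/(1+β(Kᵢ−1)) = 0.
Feasibility: ΣzᵢKᵢ = 2.0541, Σzᵢ/Kᵢ = 1.1998 — both > 1, two phases present.
Iterate (Newton) starting at β = 0.5:
  β = 0.5000: g = 0.35635, g' = -0.8937 → β = 0.8988
  β = 0.8988: g = -0.03822, g' = -1.3427 → β = 0.8703
  β = 0.8703: g = -0.00147, g' = -1.2430 → β = 0.8691
Converged at β = 0.8691.
Compositions from xᵢ = zᵢ/(1+β(Kᵢ−1)), yᵢ = Kᵢxᵢ:
  methanol: x = 0.0742, y = 0.2812
  MEK: x = 0.0938, y = 0.2228
  2-propanol: x = 0.1724, y = 0.3127
  n-nonane: x = 0.6596, y = 0.1834

β = 0.8691, x_2-propanol = 0.1724, y_2-propanol = 0.3127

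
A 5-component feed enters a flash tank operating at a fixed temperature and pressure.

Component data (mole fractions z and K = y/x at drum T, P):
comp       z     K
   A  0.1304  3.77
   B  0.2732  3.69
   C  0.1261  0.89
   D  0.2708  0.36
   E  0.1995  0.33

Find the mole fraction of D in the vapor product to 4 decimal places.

y_D = 0.1426

Rachford–Rice: g(V/F) = Σ zᵢ(Kᵢ−1)/(1+V/F(Kᵢ−1)) = 0.
Check two-phase: ΣzᵢKᵢ = 1.7753 > 1 and Σzᵢ/Kᵢ = 1.6071 > 1, so g(0) = 0.7753 > 0 and g(1) = -0.6071 < 0.
Iterate (Newton) starting at V/F = 0.42:
  V/F = 0.4200: g = 0.07445, g' = -1.0322 → V/F = 0.4921
  V/F = 0.4921: g = 0.00202, g' = -0.9826 → V/F = 0.4942
Converged at V/F = 0.4942.
Compositions from xᵢ = zᵢ/(1+V/F(Kᵢ−1)), yᵢ = Kᵢxᵢ:
  A: x = 0.0550, y = 0.2075
  B: x = 0.1173, y = 0.4328
  C: x = 0.1333, y = 0.1187
  D: x = 0.3961, y = 0.1426
  E: x = 0.2983, y = 0.0984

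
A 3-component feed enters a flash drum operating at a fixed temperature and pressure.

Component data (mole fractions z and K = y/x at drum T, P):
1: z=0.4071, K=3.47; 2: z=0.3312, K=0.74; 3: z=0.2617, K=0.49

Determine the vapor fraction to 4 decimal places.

Material balance + equilibrium reduce to Σ zᵢ(Kᵢ−1)/(1+ψ(Kᵢ−1)) = 0.
g(0) = ΣzᵢKᵢ − 1 = 0.7860 and g(1) = 1 − Σzᵢ/Kᵢ = -0.0990, so a root lies in (0, 1).
Newton–Raphson from ψ = 0.67:
  ψ = 0.6700: g = 0.07173, g' = -0.5423 → ψ = 0.8023
  ψ = 0.8023: g = 0.00255, g' = -0.5101 → ψ = 0.8073
Converged at ψ = 0.8073.

ψ = 0.8073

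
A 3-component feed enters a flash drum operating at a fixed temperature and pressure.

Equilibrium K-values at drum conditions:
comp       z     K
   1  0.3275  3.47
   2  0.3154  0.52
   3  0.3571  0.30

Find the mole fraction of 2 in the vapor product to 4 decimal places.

y_2 = 0.1887

Newton–Raphson from V/F = 0.33:
  V/F = 0.3300: g = -0.05928, g' = -1.0050 → V/F = 0.2710
  V/F = 0.2710: g = 0.00204, g' = -1.0795 → V/F = 0.2729
Converged at V/F = 0.2729.
Compositions from xᵢ = zᵢ/(1+V/F(Kᵢ−1)), yᵢ = Kᵢxᵢ:
  1: x = 0.1956, y = 0.6788
  2: x = 0.3629, y = 0.1887
  3: x = 0.4414, y = 0.1324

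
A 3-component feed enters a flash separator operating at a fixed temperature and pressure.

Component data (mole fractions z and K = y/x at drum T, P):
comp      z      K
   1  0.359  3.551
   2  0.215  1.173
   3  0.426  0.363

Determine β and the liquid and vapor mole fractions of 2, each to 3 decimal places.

Let β = V/F and solve Σ zᵢ(Kᵢ−1)/(1+β(Kᵢ−1)) = 0.
g(0) = ΣzᵢKᵢ − 1 = 0.682 and g(1) = 1 − Σzᵢ/Kᵢ = -0.458, so a root lies in (0, 1).
Newton–Raphson from β = 0.5:
  β = 0.500: g = 0.0385, g' = -0.829 → β = 0.546
  β = 0.546: g = 0.0003, g' = -0.820 → β = 0.547
Converged at β = 0.547.
Compositions from xᵢ = zᵢ/(1+β(Kᵢ−1)), yᵢ = Kᵢxᵢ:
  1: x = 0.150, y = 0.532
  2: x = 0.196, y = 0.230
  3: x = 0.654, y = 0.237

β = 0.547, x_2 = 0.196, y_2 = 0.230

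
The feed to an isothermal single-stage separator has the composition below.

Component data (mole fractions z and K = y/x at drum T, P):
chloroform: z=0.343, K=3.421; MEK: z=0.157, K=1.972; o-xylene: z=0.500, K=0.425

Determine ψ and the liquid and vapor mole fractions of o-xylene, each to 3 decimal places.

Rachford–Rice: g(ψ) = Σ zᵢ(Kᵢ−1)/(1+ψ(Kᵢ−1)) = 0.
g(0) = ΣzᵢKᵢ − 1 = 0.696 and g(1) = 1 − Σzᵢ/Kᵢ = -0.356, so a root lies in (0, 1).
Iterate (Newton) starting at ψ = 0.5:
  ψ = 0.500: g = 0.0748, g' = -0.804 → ψ = 0.593
  ψ = 0.593: g = 0.0014, g' = -0.779 → ψ = 0.595
Converged at ψ = 0.595.
Compositions from xᵢ = zᵢ/(1+ψ(Kᵢ−1)), yᵢ = Kᵢxᵢ:
  chloroform: x = 0.141, y = 0.481
  MEK: x = 0.099, y = 0.196
  o-xylene: x = 0.760, y = 0.323

ψ = 0.595, x_o-xylene = 0.760, y_o-xylene = 0.323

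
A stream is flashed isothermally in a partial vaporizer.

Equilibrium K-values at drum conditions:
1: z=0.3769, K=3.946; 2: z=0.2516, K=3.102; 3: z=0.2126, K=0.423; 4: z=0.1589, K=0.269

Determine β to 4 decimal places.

β = 0.8171

Newton iteration, β⁰ = 0.5:
  β = 0.5000: g = 0.35137, g' = -1.1499 → β = 0.8056
  β = 0.8056: g = 0.01378, g' = -1.1902 → β = 0.8172
  β = 0.8172: g = -0.00011, g' = -1.2094 → β = 0.8171
Converged at β = 0.8171.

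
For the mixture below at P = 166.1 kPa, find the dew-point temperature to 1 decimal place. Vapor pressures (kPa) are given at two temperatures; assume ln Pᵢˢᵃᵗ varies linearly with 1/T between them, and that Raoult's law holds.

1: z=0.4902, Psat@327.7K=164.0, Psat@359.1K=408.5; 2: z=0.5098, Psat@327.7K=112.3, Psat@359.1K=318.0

T = 334.3 K

Dew-point temperature: Σzᵢ·P/Pᵢˢᵃᵗ(T) = 1. Interpolate ln Pᵢˢᵃᵗ = aᵢ + bᵢ/T.
  T = 327.7 K: ΣzᵢP/Pᵢˢᵃᵗ = 1.2505
  T = 359.1 K: ΣzᵢP/Pᵢˢᵃᵗ = 0.4656
  T = 343.4 K: ΣzᵢP/Pᵢˢᵃᵗ = 0.7456
  T = 335.5 K: ΣzᵢP/Pᵢˢᵃᵗ = 0.9612
  T = 331.6 K: ΣzᵢP/Pᵢˢᵃᵗ = 1.0946
  T = 333.6 K: ΣzᵢP/Pᵢˢᵃᵗ = 1.0237
Interpolating between 333.6 K and 335.5 K gives T ≈ 334.3 K.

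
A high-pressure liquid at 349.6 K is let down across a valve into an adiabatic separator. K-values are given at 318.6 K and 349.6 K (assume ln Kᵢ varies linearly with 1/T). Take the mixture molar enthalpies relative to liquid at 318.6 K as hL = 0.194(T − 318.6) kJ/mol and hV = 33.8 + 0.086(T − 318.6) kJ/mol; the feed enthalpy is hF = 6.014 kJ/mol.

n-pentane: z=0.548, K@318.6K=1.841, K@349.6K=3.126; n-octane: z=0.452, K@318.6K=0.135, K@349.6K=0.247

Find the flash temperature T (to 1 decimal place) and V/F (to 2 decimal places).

Adiabatic flash: solve Rachford–Rice at each trial T, then check hF = ψ·hV(T) + (1−ψ)·hL(T).
  T = 318.6 K: K = (1.841, 0.135), RR gives ψ = 0.096, H_out = 3.247 kJ/mol
  T = 349.6 K: K = (3.126, 0.247), RR gives ψ = 0.515, H_out = 21.701 kJ/mol
  T = 334.1 K: K = (2.429, 0.185), RR gives ψ = 0.356, H_out = 14.449 kJ/mol
  T = 326.4 K: K = (2.123, 0.159), RR gives ψ = 0.249, H_out = 9.724 kJ/mol
  T = 322.5 K: K = (1.979, 0.147), RR gives ψ = 0.180, H_out = 6.777 kJ/mol
  T = 320.6 K: K = (1.911, 0.141), RR gives ψ = 0.142, H_out = 5.144 kJ/mol
Linear interpolation between T = 320.6 (H_out = 5.144) and T = 322.5 (H_out = 6.777) on hF = 6.014 gives T ≈ 321.6 K, at which ψ = 0.16.

T = 321.6 K, V/F = 0.16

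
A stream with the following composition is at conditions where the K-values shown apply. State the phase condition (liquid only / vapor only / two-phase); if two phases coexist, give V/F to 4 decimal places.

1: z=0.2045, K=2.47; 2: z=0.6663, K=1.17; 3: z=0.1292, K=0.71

ΣzᵢKᵢ = 1.3764; Σzᵢ/Kᵢ = 0.8343.
Since Σzᵢ/Kᵢ < 1 the mixture is above its dew point — single vapor phase.

vapor only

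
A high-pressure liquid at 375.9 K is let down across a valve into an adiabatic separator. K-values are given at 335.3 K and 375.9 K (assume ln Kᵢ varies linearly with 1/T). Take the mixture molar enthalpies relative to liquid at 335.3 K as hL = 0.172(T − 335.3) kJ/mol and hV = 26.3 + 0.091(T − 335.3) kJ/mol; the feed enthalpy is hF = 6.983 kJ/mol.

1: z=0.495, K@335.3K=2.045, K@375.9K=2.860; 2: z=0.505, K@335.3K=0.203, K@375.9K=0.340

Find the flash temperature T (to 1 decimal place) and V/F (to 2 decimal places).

T = 343.3 K, V/F = 0.22

Adiabatic flash: solve Rachford–Rice at each trial T, then check hF = ψ·hV(T) + (1−ψ)·hL(T).
  T = 335.3 K: K = (2.045, 0.203), RR gives ψ = 0.138, H_out = 3.625 kJ/mol
  T = 375.9 K: K = (2.860, 0.340), RR gives ψ = 0.478, H_out = 17.994 kJ/mol
  T = 355.6 K: K = (2.442, 0.267), RR gives ψ = 0.325, H_out = 11.496 kJ/mol
  T = 345.5 K: K = (2.241, 0.234), RR gives ψ = 0.239, H_out = 7.847 kJ/mol
  T = 340.4 K: K = (2.142, 0.218), RR gives ψ = 0.191, H_out = 5.821 kJ/mol
  T = 342.9 K: K = (2.191, 0.226), RR gives ψ = 0.215, H_out = 6.833 kJ/mol
  T = 344.2 K: K = (2.216, 0.230), RR gives ψ = 0.227, H_out = 7.345 kJ/mol
Linear interpolation between T = 342.9 (H_out = 6.833) and T = 344.2 (H_out = 7.345) on hF = 6.983 gives T ≈ 343.3 K, at which ψ = 0.22.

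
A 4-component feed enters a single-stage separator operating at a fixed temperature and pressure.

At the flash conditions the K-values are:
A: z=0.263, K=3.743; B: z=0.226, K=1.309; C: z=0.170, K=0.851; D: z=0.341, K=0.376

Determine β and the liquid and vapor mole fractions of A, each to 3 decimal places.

Let β = V/F and solve Σ zᵢ(Kᵢ−1)/(1+β(Kᵢ−1)) = 0.
Feasibility: ΣzᵢKᵢ = 1.553, Σzᵢ/Kᵢ = 1.350 — both > 1, two phases present.
Newton–Raphson from β = 0.64:
  β = 0.640: g = -0.0622, g' = -0.648 → β = 0.544
  β = 0.544: g = -0.0005, g' = -0.643 → β = 0.543
Converged at β = 0.543.
Compositions from xᵢ = zᵢ/(1+β(Kᵢ−1)), yᵢ = Kᵢxᵢ:
  A: x = 0.106, y = 0.395
  B: x = 0.194, y = 0.253
  C: x = 0.185, y = 0.157
  D: x = 0.516, y = 0.194

β = 0.543, x_A = 0.106, y_A = 0.395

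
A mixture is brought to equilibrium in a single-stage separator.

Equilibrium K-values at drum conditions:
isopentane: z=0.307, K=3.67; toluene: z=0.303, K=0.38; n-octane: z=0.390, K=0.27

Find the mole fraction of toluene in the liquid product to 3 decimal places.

x_toluene = 0.344

Rachford–Rice: g(ψ) = Σ zᵢ(Kᵢ−1)/(1+ψ(Kᵢ−1)) = 0.
Check two-phase: ΣzᵢKᵢ = 1.347 > 1 and Σzᵢ/Kᵢ = 2.325 > 1, so g(0) = 0.347 > 0 and g(1) = -1.325 < 0.
Iterate (Newton) starting at ψ = 0.5:
  ψ = 0.500: g = -0.3696, g' = -1.161 → ψ = 0.182
  ψ = 0.182: g = 0.0118, g' = -1.416 → ψ = 0.190
Converged at ψ = 0.190.
Compositions from xᵢ = zᵢ/(1+ψ(Kᵢ−1)), yᵢ = Kᵢxᵢ:
  isopentane: x = 0.204, y = 0.747
  toluene: x = 0.344, y = 0.131
  n-octane: x = 0.453, y = 0.122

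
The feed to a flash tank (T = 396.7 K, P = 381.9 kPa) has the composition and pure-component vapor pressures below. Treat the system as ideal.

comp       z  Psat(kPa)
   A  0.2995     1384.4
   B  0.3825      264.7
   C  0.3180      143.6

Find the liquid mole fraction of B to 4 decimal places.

x_B = 0.4331

Raoult's law: Kᵢ = Pᵢˢᵃᵗ/P = Pᵢˢᵃᵗ/381.9.
  K_A = 1384.4/381.9 = 3.625033, K_B = 264.7/381.9 = 0.693113, K_C = 143.6/381.9 = 0.376015
Iterate (Newton) starting at ψ = 0.64:
  ψ = 0.6400: g = -0.18307, g' = -0.6863 → ψ = 0.3732
  ψ = 0.3732: g = 0.00587, g' = -0.7829 → ψ = 0.3807
  ψ = 0.3807: g = 0.00003, g' = -0.7754 → ψ = 0.3808
Converged at ψ = 0.3808.
Compositions from xᵢ = zᵢ/(1+ψ(Kᵢ−1)), yᵢ = Kᵢxᵢ:
  A: x = 0.1498, y = 0.5430
  B: x = 0.4331, y = 0.3002
  C: x = 0.4171, y = 0.1568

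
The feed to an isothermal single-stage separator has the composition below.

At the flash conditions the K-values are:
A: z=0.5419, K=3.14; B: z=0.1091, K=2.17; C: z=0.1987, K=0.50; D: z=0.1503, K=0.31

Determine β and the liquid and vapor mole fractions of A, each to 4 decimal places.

β = 0.9043, x_A = 0.1846, y_A = 0.5797

Material balance + equilibrium reduce to Σ zᵢ(Kᵢ−1)/(1+β(Kᵢ−1)) = 0.
Feasibility: ΣzᵢKᵢ = 2.0843, Σzᵢ/Kᵢ = 1.1051 — both > 1, two phases present.
Newton iteration, β⁰ = 0.5:
  β = 0.5000: g = 0.34996, g' = -0.8937 → β = 0.8916
  β = 0.8916: g = 0.01250, g' = -0.9742 → β = 0.9044
  β = 0.9044: g = -0.00013, g' = -0.9951 → β = 0.9043
Converged at β = 0.9043.
Compositions from xᵢ = zᵢ/(1+β(Kᵢ−1)), yᵢ = Kᵢxᵢ:
  A: x = 0.1846, y = 0.5797
  B: x = 0.0530, y = 0.1150
  C: x = 0.3627, y = 0.1813
  D: x = 0.3997, y = 0.1239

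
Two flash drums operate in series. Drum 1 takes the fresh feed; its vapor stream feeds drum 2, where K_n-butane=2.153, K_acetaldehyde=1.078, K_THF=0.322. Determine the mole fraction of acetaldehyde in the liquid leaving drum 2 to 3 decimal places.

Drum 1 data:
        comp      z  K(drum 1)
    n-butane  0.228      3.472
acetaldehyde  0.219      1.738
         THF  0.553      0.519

Drum 1:
Rachford–Rice: g(ψ₁) = Σ zᵢ(Kᵢ−1)/(1+ψ₁(Kᵢ−1)) = 0.
Check two-phase: ΣzᵢKᵢ = 1.459 > 1 and Σzᵢ/Kᵢ = 1.257 > 1, so g(0) = 0.459 > 0 and g(1) = -0.257 < 0.
Iterate (Newton) starting at ψ₁ = 0.5:
  ψ₁ = 0.500: g = 0.0199, g' = -0.564 → ψ₁ = 0.535
  ψ₁ = 0.535: g = 0.0002, g' = -0.551 → ψ₁ = 0.536
Converged at ψ₁ = 0.536.
Drum-1 compositions:
  n-butane: x = 0.098, y = 0.341
  acetaldehyde: x = 0.157, y = 0.273
  THF: x = 0.745, y = 0.387
Drum-2 feed = drum-1 vapor: z₂ = (0.3406, 0.2728, 0.3866).
Drum 2:
Let ψ₂ = V/F and solve Σ zᵢ(Kᵢ−1)/(1+ψ₂(Kᵢ−1)) = 0.
Feasibility: ΣzᵢKᵢ = 1.152, Σzᵢ/Kᵢ = 1.612 — both > 1, two phases present.
Iterate (Newton) starting at ψ₂ = 0.5:
  ψ₂ = 0.500: g = -0.1270, g' = -0.590 → ψ₂ = 0.285
  ψ₂ = 0.285: g = -0.0085, g' = -0.531 → ψ₂ = 0.269
Converged at ψ₂ = 0.269.
  n-butane: x = 0.260, y = 0.560
  acetaldehyde: x = 0.267, y = 0.288
  THF: x = 0.473, y = 0.152

x_acetaldehyde (drum 2) = 0.267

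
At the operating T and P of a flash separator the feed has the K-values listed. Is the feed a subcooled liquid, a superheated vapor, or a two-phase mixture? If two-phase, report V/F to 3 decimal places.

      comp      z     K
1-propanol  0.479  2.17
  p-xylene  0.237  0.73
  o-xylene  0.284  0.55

ΣzᵢKᵢ = 1.369; Σzᵢ/Kᵢ = 1.062.
Both exceed 1, so a two-phase solution exists.
Material balance + equilibrium reduce to Σ zᵢ(Kᵢ−1)/(1+ψ(Kᵢ−1)) = 0.
Newton iteration, ψ⁰ = 0.5:
  ψ = 0.500: g = 0.1147, g' = -0.380 → ψ = 0.802
  ψ = 0.802: g = 0.0075, g' = -0.343 → ψ = 0.824
Converged at ψ = 0.824.

two-phase, V/F = 0.824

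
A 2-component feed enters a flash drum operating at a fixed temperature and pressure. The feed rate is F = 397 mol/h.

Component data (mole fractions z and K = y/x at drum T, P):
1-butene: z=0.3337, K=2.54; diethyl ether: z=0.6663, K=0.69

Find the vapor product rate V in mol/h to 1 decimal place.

V = 255.6 mol/h

Let ψ = V/F and solve Σ zᵢ(Kᵢ−1)/(1+ψ(Kᵢ−1)) = 0.
Feasibility: ΣzᵢKᵢ = 1.3073, Σzᵢ/Kᵢ = 1.0970 — both > 1, two phases present.
Binary case is linear: z₁(K₁−1)(1+ψ(K₂−1)) + z₂(K₂−1)(1+ψ(K₁−1)) = 0
⇒ ψ = [z₁(K₁−1)+z₂(K₂−1)] / [−(K₁−1)(K₂−1)] = 0.30734/0.47740 = 0.6438
Then V = ψ·F = 0.6438·397 = 255.6 mol/h and L = F − V = 141.4 mol/h.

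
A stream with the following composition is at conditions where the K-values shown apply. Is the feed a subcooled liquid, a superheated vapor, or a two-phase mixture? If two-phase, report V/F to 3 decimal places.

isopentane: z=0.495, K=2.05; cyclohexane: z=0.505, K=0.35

ΣzᵢKᵢ = 1.191; Σzᵢ/Kᵢ = 1.684.
Both exceed 1, so a two-phase solution exists.
Iterate (Newton) starting at ψ = 0.5:
  ψ = 0.500: g = -0.1455, g' = -0.703 → ψ = 0.293
  ψ = 0.293: g = -0.0080, g' = -0.645 → ψ = 0.281
Converged at ψ = 0.281.

two-phase, V/F = 0.281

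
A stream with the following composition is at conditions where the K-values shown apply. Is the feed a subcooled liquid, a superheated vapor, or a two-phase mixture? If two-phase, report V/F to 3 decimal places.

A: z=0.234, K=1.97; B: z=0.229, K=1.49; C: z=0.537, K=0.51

ΣzᵢKᵢ = 1.076; Σzᵢ/Kᵢ = 1.325.
Both exceed 1, so a two-phase solution exists.
Let ψ = V/F and solve Σ zᵢ(Kᵢ−1)/(1+ψ(Kᵢ−1)) = 0.
Newton iteration, ψ⁰ = 0.32:
  ψ = 0.320: g = -0.0418, g' = -0.351 → ψ = 0.201
  ψ = 0.201: g = 0.0003, g' = -0.358 → ψ = 0.202
Converged at ψ = 0.202.

two-phase, V/F = 0.202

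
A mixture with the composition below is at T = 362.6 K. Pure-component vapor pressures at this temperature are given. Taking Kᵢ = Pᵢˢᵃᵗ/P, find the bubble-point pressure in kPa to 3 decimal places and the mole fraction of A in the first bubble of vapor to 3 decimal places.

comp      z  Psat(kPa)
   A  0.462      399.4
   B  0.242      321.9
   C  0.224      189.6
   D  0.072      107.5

At the bubble point ψ → 0, so ΣzᵢKᵢ = 1 with Kᵢ = Pᵢˢᵃᵗ/P ⇒ P = ΣzᵢPᵢˢᵃᵗ.
P = 0.462·399.4 + 0.242·321.9 + 0.224·189.6 + 0.072·107.5 = 312.633 kPa
yᵢ = zᵢPᵢˢᵃᵗ/P ⇒ y_A = 0.462·399.4/312.633 = 0.590

Pbub = 312.633 kPa, y_A = 0.590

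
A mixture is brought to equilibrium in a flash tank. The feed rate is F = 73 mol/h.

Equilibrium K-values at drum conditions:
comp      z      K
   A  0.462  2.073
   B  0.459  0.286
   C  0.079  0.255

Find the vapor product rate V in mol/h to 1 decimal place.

Rachford–Rice: g(β) = Σ zᵢ(Kᵢ−1)/(1+β(Kᵢ−1)) = 0.
g(0) = ΣzᵢKᵢ − 1 = 0.109 and g(1) = 1 − Σzᵢ/Kᵢ = -1.138, so a root lies in (0, 1).
Newton iteration, β⁰ = 0.52:
  β = 0.520: g = -0.2991, g' = -0.928 → β = 0.198
  β = 0.198: g = -0.0416, g' = -0.740 → β = 0.141
  β = 0.141: g = 0.0001, g' = -0.745 → β = 0.142
Converged at β = 0.142.
Then V = β·F = 0.1415·73 = 10.3 mol/h and L = F − V = 62.7 mol/h.

V = 10.3 mol/h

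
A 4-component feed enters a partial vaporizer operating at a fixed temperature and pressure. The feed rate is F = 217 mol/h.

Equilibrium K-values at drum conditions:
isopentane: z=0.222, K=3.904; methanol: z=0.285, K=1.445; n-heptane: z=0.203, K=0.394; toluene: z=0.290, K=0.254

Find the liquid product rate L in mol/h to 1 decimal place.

Material balance + equilibrium reduce to Σ zᵢ(Kᵢ−1)/(1+ψ(Kᵢ−1)) = 0.
g(0) = ΣzᵢKᵢ − 1 = 0.432 and g(1) = 1 − Σzᵢ/Kᵢ = -0.911, so a root lies in (0, 1).
Newton–Raphson from ψ = 0.65:
  ψ = 0.650: g = -0.3013, g' = -1.070 → ψ = 0.368
  ψ = 0.368: g = -0.0362, g' = -0.909 → ψ = 0.329
Converged at ψ = 0.329.
Then V = ψ·F = 0.3290·217 = 71.4 mol/h and L = F − V = 145.6 mol/h.

L = 145.6 mol/h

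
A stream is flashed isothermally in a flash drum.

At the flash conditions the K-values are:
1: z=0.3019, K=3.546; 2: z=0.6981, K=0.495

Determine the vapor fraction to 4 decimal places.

Material balance + equilibrium reduce to Σ zᵢ(Kᵢ−1)/(1+ψ(Kᵢ−1)) = 0.
Check two-phase: ΣzᵢKᵢ = 1.4161 > 1 and Σzᵢ/Kᵢ = 1.4954 > 1, so g(0) = 0.4161 > 0 and g(1) = -0.4954 < 0.
Binary case is linear: z₁(K₁−1)(1+ψ(K₂−1)) + z₂(K₂−1)(1+ψ(K₁−1)) = 0
⇒ ψ = [z₁(K₁−1)+z₂(K₂−1)] / [−(K₁−1)(K₂−1)] = 0.41610/1.28573 = 0.3236

ψ = 0.3236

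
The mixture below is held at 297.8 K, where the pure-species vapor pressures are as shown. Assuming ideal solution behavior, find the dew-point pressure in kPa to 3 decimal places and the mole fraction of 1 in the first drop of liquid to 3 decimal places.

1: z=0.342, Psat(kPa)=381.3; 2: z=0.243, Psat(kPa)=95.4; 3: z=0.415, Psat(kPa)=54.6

Pdew = 90.540 kPa, x_1 = 0.081

At the dew point ψ → 1, so Σzᵢ/Kᵢ = 1 with Kᵢ = Pᵢˢᵃᵗ/P ⇒ 1/P = Σzᵢ/Pᵢˢᵃᵗ.
1/P = 0.342/381.3 + 0.243/95.4 + 0.415/54.6 = 0.011045 ⇒ P = 90.540 kPa
xᵢ = zᵢP/Pᵢˢᵃᵗ ⇒ x_1 = 0.342·90.540/381.3 = 0.081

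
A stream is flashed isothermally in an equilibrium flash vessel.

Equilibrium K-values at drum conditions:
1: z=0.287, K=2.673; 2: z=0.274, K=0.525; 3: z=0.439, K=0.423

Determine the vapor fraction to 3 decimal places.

Rachford–Rice: g(ψ) = Σ zᵢ(Kᵢ−1)/(1+ψ(Kᵢ−1)) = 0.
g(0) = ΣzᵢKᵢ − 1 = 0.097 and g(1) = 1 − Σzᵢ/Kᵢ = -0.667, so a root lies in (0, 1).
Newton iteration, ψ⁰ = 0.42:
  ψ = 0.420: g = -0.2149, g' = -0.628 → ψ = 0.078
  ψ = 0.078: g = 0.0244, g' = -0.856 → ψ = 0.106
  ψ = 0.106: g = 0.0006, g' = -0.813 → ψ = 0.107
Converged at ψ = 0.107.

ψ = 0.107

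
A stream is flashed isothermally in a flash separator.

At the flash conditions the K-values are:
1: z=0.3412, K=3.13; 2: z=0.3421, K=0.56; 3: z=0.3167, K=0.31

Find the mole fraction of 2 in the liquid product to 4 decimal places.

Material balance + equilibrium reduce to Σ zᵢ(Kᵢ−1)/(1+ψ(Kᵢ−1)) = 0.
Feasibility: ΣzᵢKᵢ = 1.3577, Σzᵢ/Kᵢ = 1.7415 — both > 1, two phases present.
Newton–Raphson from ψ = 0.5:
  ψ = 0.5000: g = -0.17466, g' = -0.8233 → ψ = 0.2879
  ψ = 0.2879: g = 0.00549, g' = -0.9165 → ψ = 0.2938
  ψ = 0.2938: g = 0.00002, g' = -0.9102 → ψ = 0.2939
Converged at ψ = 0.2939.
Compositions from xᵢ = zᵢ/(1+ψ(Kᵢ−1)), yᵢ = Kᵢxᵢ:
  1: x = 0.2098, y = 0.6568
  2: x = 0.3929, y = 0.2200
  3: x = 0.3972, y = 0.1231

x_2 = 0.3929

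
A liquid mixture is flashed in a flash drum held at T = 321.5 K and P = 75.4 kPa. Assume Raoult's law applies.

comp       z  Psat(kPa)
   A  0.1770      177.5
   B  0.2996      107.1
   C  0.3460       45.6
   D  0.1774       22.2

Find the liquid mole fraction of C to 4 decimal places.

Raoult's law: Kᵢ = Pᵢˢᵃᵗ/P = Pᵢˢᵃᵗ/75.4.
  K_A = 177.5/75.4 = 2.354111, K_B = 107.1/75.4 = 1.420424, K_C = 45.6/75.4 = 0.604775, K_D = 22.2/75.4 = 0.294430
Let ψ = V/F and solve Σ zᵢ(Kᵢ−1)/(1+ψ(Kᵢ−1)) = 0.
Check two-phase: ΣzᵢKᵢ = 1.1037 > 1 and Σzᵢ/Kᵢ = 1.4607 > 1, so g(0) = 0.1037 > 0 and g(1) = -0.4607 < 0.
Newton iteration, ψ⁰ = 0.62:
  ψ = 0.6200: g = -0.17343, g' = -0.5031 → ψ = 0.2753
  ψ = 0.2753: g = -0.02130, g' = -0.4188 → ψ = 0.2244
  ψ = 0.2244: g = 0.00013, g' = -0.4249 → ψ = 0.2248
Converged at ψ = 0.2248.
Compositions from xᵢ = zᵢ/(1+ψ(Kᵢ−1)), yᵢ = Kᵢxᵢ:
  A: x = 0.1357, y = 0.3195
  B: x = 0.2737, y = 0.3888
  C: x = 0.3797, y = 0.2297
  D: x = 0.2108, y = 0.0621

x_C = 0.3797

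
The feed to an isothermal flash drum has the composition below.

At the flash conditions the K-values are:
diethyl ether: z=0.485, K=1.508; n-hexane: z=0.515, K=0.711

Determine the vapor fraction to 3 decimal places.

ψ = 0.664

Newton–Raphson from ψ = 0.5:
  ψ = 0.500: g = 0.0225, g' = -0.138 → ψ = 0.663
  ψ = 0.663: g = 0.0002, g' = -0.136 → ψ = 0.664
Converged at ψ = 0.664.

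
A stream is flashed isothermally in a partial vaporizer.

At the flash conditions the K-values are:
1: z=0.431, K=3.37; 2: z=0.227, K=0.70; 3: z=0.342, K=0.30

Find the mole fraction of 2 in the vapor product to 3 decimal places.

y_2 = 0.188

Material balance + equilibrium reduce to Σ zᵢ(Kᵢ−1)/(1+β(Kᵢ−1)) = 0.
Feasibility: ΣzᵢKᵢ = 1.714, Σzᵢ/Kᵢ = 1.592 — both > 1, two phases present.
Newton–Raphson from β = 0.54:
  β = 0.540: g = -0.0181, g' = -0.928 → β = 0.520
Converged at β = 0.520.
Compositions from xᵢ = zᵢ/(1+β(Kᵢ−1)), yᵢ = Kᵢxᵢ:
  1: x = 0.193, y = 0.650
  2: x = 0.269, y = 0.188
  3: x = 0.538, y = 0.161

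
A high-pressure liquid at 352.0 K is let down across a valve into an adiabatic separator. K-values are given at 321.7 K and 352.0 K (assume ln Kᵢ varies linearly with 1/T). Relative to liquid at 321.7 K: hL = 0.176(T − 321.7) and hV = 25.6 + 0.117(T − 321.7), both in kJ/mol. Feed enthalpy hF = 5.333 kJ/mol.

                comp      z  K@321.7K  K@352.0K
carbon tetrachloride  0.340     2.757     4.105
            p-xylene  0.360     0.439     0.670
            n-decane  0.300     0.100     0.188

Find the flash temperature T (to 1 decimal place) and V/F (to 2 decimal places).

Adiabatic flash: solve Rachford–Rice at each trial T, then check hF = ψ·hV(T) + (1−ψ)·hL(T).
  T = 321.7 K: K = (2.757, 0.439, 0.100), RR gives ψ = 0.098, H_out = 2.505 kJ/mol
  T = 352.0 K: K = (4.105, 0.670, 0.188), RR gives ψ = 0.377, H_out = 14.302 kJ/mol
  T = 336.9 K: K = (3.397, 0.548, 0.139), RR gives ψ = 0.248, H_out = 8.790 kJ/mol
  T = 329.3 K: K = (3.068, 0.492, 0.118), RR gives ψ = 0.177, H_out = 5.793 kJ/mol
  T = 325.5 K: K = (2.910, 0.465, 0.109), RR gives ψ = 0.139, H_out = 4.194 kJ/mol
  T = 327.4 K: K = (2.988, 0.478, 0.114), RR gives ψ = 0.158, H_out = 5.004 kJ/mol
Linear interpolation between T = 327.4 (H_out = 5.004) and T = 329.3 (H_out = 5.793) on hF = 5.333 gives T ≈ 328.2 K, at which ψ = 0.17.

T = 328.2 K, V/F = 0.17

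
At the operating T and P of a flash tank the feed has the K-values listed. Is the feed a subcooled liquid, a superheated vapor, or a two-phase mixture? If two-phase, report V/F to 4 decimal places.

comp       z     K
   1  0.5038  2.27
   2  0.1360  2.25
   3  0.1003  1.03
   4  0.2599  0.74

ΣzᵢKᵢ = 1.7453; Σzᵢ/Kᵢ = 0.7310.
Since Σzᵢ/Kᵢ < 1 the mixture is above its dew point — single vapor phase.

superheated vapor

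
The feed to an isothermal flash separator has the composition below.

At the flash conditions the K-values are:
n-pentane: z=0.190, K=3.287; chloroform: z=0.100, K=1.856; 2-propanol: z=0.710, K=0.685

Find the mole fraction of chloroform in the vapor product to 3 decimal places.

Material balance + equilibrium reduce to Σ zᵢ(Kᵢ−1)/(1+ψ(Kᵢ−1)) = 0.
Feasibility: ΣzᵢKᵢ = 1.296, Σzᵢ/Kᵢ = 1.148 — both > 1, two phases present.
Newton iteration, ψ⁰ = 0.5:
  ψ = 0.500: g = -0.0028, g' = -0.351 → ψ = 0.492
Converged at ψ = 0.492.
Compositions from xᵢ = zᵢ/(1+ψ(Kᵢ−1)), yᵢ = Kᵢxᵢ:
  n-pentane: x = 0.089, y = 0.294
  chloroform: x = 0.070, y = 0.131
  2-propanol: x = 0.840, y = 0.576

y_chloroform = 0.131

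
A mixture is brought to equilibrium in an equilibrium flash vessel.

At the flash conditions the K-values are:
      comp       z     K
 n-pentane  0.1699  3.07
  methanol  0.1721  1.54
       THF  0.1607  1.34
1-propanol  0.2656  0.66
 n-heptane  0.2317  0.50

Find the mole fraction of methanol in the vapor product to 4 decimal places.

y_methanol = 0.2017

Newton iteration, β⁰ = 0.5:
  β = 0.5000: g = 0.02943, g' = -0.3680 → β = 0.5800
  β = 0.5800: g = 0.00058, g' = -0.3549 → β = 0.5816
Converged at β = 0.5816.
Compositions from xᵢ = zᵢ/(1+β(Kᵢ−1)), yᵢ = Kᵢxᵢ:
  n-pentane: x = 0.0771, y = 0.2367
  methanol: x = 0.1310, y = 0.2017
  THF: x = 0.1342, y = 0.1798
  1-propanol: x = 0.3311, y = 0.2185
  n-heptane: x = 0.3267, y = 0.1634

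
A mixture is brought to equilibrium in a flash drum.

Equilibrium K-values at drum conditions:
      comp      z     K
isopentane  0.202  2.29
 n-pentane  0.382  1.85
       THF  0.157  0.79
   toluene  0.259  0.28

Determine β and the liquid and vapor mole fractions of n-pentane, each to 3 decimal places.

β = 0.594, x_n-pentane = 0.254, y_n-pentane = 0.470

Rachford–Rice: g(β) = Σ zᵢ(Kᵢ−1)/(1+β(Kᵢ−1)) = 0.
Check two-phase: ΣzᵢKᵢ = 1.366 > 1 and Σzᵢ/Kᵢ = 1.418 > 1, so g(0) = 0.366 > 0 and g(1) = -0.418 < 0.
Newton–Raphson from β = 0.39:
  β = 0.390: g = 0.1220, g' = -0.572 → β = 0.603
  β = 0.603: g = -0.0062, g' = -0.656 → β = 0.594
Converged at β = 0.594.
Compositions from xᵢ = zᵢ/(1+β(Kᵢ−1)), yᵢ = Kᵢxᵢ:
  isopentane: x = 0.114, y = 0.262
  n-pentane: x = 0.254, y = 0.470
  THF: x = 0.179, y = 0.142
  toluene: x = 0.452, y = 0.127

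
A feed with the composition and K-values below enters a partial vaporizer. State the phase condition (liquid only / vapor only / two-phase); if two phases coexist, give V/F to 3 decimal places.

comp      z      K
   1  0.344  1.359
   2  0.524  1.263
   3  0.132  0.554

ΣzᵢKᵢ = 1.202; Σzᵢ/Kᵢ = 0.906.
Since Σzᵢ/Kᵢ < 1 the mixture is above its dew point — single vapor phase.

vapor only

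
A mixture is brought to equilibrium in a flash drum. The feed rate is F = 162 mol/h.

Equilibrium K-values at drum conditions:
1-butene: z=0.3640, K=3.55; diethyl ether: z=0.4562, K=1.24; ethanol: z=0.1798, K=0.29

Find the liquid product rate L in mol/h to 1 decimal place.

Rachford–Rice: g(ψ) = Σ zᵢ(Kᵢ−1)/(1+ψ(Kᵢ−1)) = 0.
Feasibility: ΣzᵢKᵢ = 1.9100, Σzᵢ/Kᵢ = 1.0904 — both > 1, two phases present.
Newton–Raphson from ψ = 0.34:
  ψ = 0.3400: g = 0.43011, g' = -0.8590 → ψ = 0.8407
  ψ = 0.8407: g = 0.06966, g' = -0.8155 → ψ = 0.9261
  ψ = 0.9261: g = -0.00709, g' = -0.9999 → ψ = 0.9190
Converged at ψ = 0.9190.
Then V = ψ·F = 0.9190·162 = 148.9 mol/h and L = F − V = 13.1 mol/h.

L = 13.1 mol/h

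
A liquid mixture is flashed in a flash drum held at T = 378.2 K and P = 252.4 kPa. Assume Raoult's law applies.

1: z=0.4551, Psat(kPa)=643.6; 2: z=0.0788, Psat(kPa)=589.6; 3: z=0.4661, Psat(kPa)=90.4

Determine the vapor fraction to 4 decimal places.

Raoult's law: Kᵢ = Pᵢˢᵃᵗ/P = Pᵢˢᵃᵗ/252.4.
  K_1 = 643.6/252.4 = 2.549921, K_2 = 589.6/252.4 = 2.335975, K_3 = 90.4/252.4 = 0.358162
Material balance + equilibrium reduce to Σ zᵢ(Kᵢ−1)/(1+ψ(Kᵢ−1)) = 0.
g(0) = ΣzᵢKᵢ − 1 = 0.5115 and g(1) = 1 − Σzᵢ/Kᵢ = -0.5136, so a root lies in (0, 1).
Newton–Raphson from ψ = 0.68:
  ψ = 0.6800: g = -0.13227, g' = -0.9024 → ψ = 0.5334
  ψ = 0.5334: g = -0.00731, g' = -0.8195 → ψ = 0.5245
Converged at ψ = 0.5245.

ψ = 0.5245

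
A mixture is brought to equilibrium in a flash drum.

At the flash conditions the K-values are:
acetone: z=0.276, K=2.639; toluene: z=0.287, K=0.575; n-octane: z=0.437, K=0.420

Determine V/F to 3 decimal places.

Iterate (Newton) starting at V/F = 0.5:
  V/F = 0.500: g = -0.2633, g' = -0.599 → V/F = 0.061
  V/F = 0.061: g = 0.0236, g' = -0.826 → V/F = 0.089
  V/F = 0.089: g = 0.0006, g' = -0.784 → V/F = 0.090
Converged at V/F = 0.090.

V/F = 0.090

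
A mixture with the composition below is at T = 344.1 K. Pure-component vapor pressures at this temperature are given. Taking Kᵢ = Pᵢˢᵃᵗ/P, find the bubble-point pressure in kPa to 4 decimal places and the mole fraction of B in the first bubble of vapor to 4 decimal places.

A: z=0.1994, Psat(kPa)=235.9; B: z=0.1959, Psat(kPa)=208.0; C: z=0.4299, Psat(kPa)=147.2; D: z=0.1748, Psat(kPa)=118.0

At the bubble point ψ → 0, so ΣzᵢKᵢ = 1 with Kᵢ = Pᵢˢᵃᵗ/P ⇒ P = ΣzᵢPᵢˢᵃᵗ.
P = 0.1994·235.9 + 0.1959·208.0 + 0.4299·147.2 + 0.1748·118.0 = 171.6933 kPa
yᵢ = zᵢPᵢˢᵃᵗ/P ⇒ y_B = 0.1959·208.0/171.6933 = 0.2373

Pbub = 171.6933 kPa, y_B = 0.2373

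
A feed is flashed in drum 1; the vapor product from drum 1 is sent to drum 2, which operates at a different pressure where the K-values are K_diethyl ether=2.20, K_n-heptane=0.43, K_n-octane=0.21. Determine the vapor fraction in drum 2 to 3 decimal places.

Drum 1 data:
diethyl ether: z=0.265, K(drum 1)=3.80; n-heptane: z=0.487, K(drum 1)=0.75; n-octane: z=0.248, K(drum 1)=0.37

V/F (drum 2) = 0.310

Drum 1:
Material balance + equilibrium reduce to Σ zᵢ(Kᵢ−1)/(1+ψ₁(Kᵢ−1)) = 0.
Feasibility: ΣzᵢKᵢ = 1.464, Σzᵢ/Kᵢ = 1.389 — both > 1, two phases present.
Newton iteration, ψ₁⁰ = 0.7:
  ψ₁ = 0.700: g = -0.1764, g' = -0.597 → ψ₁ = 0.404
  ψ₁ = 0.404: g = 0.0028, g' = -0.672 → ψ₁ = 0.409
Converged at ψ₁ = 0.409.
Drum-1 compositions:
  diethyl ether: x = 0.124, y = 0.470
  n-heptane: x = 0.542, y = 0.407
  n-octane: x = 0.334, y = 0.124
Drum-2 feed = drum-1 vapor: z₂ = (0.4696, 0.4068, 0.1236).
Drum 2:
Rachford–Rice: g(ψ₂) = Σ zᵢ(Kᵢ−1)/(1+ψ₂(Kᵢ−1)) = 0.
Check two-phase: ΣzᵢKᵢ = 1.234 > 1 and Σzᵢ/Kᵢ = 1.748 > 1, so g(0) = 0.234 > 0 and g(1) = -0.748 < 0.
Iterate (Newton) starting at ψ₂ = 0.5:
  ψ₂ = 0.500: g = -0.1335, g' = -0.733 → ψ₂ = 0.318
  ψ₂ = 0.318: g = -0.0057, g' = -0.689 → ψ₂ = 0.310
Converged at ψ₂ = 0.310.
  diethyl ether: x = 0.342, y = 0.753
  n-heptane: x = 0.494, y = 0.212
  n-octane: x = 0.164, y = 0.034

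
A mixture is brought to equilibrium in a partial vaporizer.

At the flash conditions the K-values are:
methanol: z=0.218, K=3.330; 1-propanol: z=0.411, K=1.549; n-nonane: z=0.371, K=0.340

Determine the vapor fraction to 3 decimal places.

ψ = 0.566

Let ψ = V/F and solve Σ zᵢ(Kᵢ−1)/(1+ψ(Kᵢ−1)) = 0.
g(0) = ΣzᵢKᵢ − 1 = 0.489 and g(1) = 1 − Σzᵢ/Kᵢ = -0.422, so a root lies in (0, 1).
Iterate (Newton) starting at ψ = 0.5:
  ψ = 0.500: g = 0.0462, g' = -0.689 → ψ = 0.567
  ψ = 0.567: g = -0.0004, g' = -0.704 → ψ = 0.566
Converged at ψ = 0.566.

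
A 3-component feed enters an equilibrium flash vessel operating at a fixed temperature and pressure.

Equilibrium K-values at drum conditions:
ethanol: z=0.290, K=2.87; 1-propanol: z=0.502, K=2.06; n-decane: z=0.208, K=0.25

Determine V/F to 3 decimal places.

V/F = 0.896

Newton iteration, V/F⁰ = 0.5:
  V/F = 0.500: g = 0.3784, g' = -0.811 → V/F = 0.966
  V/F = 0.966: g = -0.1109, g' = -1.812 → V/F = 0.905
  V/F = 0.905: g = -0.0129, g' = -1.422 → V/F = 0.896
Converged at V/F = 0.896.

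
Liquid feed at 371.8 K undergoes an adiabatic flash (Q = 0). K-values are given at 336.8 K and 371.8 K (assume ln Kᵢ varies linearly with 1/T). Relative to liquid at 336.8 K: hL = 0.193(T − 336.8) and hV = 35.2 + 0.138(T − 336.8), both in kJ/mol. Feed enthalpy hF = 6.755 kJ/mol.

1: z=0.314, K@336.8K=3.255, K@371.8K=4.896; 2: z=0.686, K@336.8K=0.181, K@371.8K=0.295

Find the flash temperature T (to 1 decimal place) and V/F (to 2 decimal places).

Adiabatic flash: solve Rachford–Rice at each trial T, then check hF = ψ·hV(T) + (1−ψ)·hL(T).
  T = 336.8 K: K = (3.255, 0.181), RR gives ψ = 0.079, H_out = 2.787 kJ/mol
  T = 371.8 K: K = (4.896, 0.295), RR gives ψ = 0.269, H_out = 15.716 kJ/mol
  T = 354.3 K: K = (4.033, 0.234), RR gives ψ = 0.184, H_out = 9.665 kJ/mol
  T = 345.6 K: K = (3.635, 0.207), RR gives ψ = 0.135, H_out = 6.399 kJ/mol
  T = 350.0 K: K = (3.833, 0.220), RR gives ψ = 0.161, H_out = 8.081 kJ/mol
  T = 347.8 K: K = (3.733, 0.213), RR gives ψ = 0.148, H_out = 7.249 kJ/mol
Linear interpolation between T = 345.6 (H_out = 6.399) and T = 347.8 (H_out = 7.249) on hF = 6.755 gives T ≈ 346.5 K, at which ψ = 0.14.

T = 346.5 K, V/F = 0.14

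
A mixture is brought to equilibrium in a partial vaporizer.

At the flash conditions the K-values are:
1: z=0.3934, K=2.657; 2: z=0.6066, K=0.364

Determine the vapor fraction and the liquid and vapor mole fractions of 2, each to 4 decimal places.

ψ = 0.2525, x_2 = 0.7226, y_2 = 0.2630

Binary case is linear: z₁(K₁−1)(1+ψ(K₂−1)) + z₂(K₂−1)(1+ψ(K₁−1)) = 0
⇒ ψ = [z₁(K₁−1)+z₂(K₂−1)] / [−(K₁−1)(K₂−1)] = 0.26607/1.05385 = 0.2525
Compositions from xᵢ = zᵢ/(1+ψ(Kᵢ−1)), yᵢ = Kᵢxᵢ:
  1: x = 0.2774, y = 0.7370
  2: x = 0.7226, y = 0.2630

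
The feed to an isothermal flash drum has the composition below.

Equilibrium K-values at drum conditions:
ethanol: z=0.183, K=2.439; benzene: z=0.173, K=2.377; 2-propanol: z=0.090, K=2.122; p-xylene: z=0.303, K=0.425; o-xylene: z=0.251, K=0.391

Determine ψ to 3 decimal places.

ψ = 0.344

Iterate (Newton) starting at ψ = 0.63:
  ψ = 0.630: g = -0.1964, g' = -0.729 → ψ = 0.360
  ψ = 0.360: g = -0.0111, g' = -0.680 → ψ = 0.344
Converged at ψ = 0.344.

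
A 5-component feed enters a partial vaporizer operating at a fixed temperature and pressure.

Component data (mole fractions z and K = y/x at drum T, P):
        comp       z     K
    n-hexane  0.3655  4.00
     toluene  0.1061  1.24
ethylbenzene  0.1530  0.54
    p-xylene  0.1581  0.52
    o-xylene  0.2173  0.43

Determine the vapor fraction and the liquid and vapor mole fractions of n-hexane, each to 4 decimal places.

ψ = 0.6305, x_n-hexane = 0.1264, y_n-hexane = 0.5056

Newton iteration, ψ⁰ = 0.5:
  ψ = 0.5000: g = 0.09685, g' = -0.7870 → ψ = 0.6231
  ψ = 0.6231: g = 0.00531, g' = -0.7117 → ψ = 0.6305
Converged at ψ = 0.6305.
Compositions from xᵢ = zᵢ/(1+ψ(Kᵢ−1)), yᵢ = Kᵢxᵢ:
  n-hexane: x = 0.1264, y = 0.5056
  toluene: x = 0.0922, y = 0.1143
  ethylbenzene: x = 0.2155, y = 0.1164
  p-xylene: x = 0.2267, y = 0.1179
  o-xylene: x = 0.3392, y = 0.1459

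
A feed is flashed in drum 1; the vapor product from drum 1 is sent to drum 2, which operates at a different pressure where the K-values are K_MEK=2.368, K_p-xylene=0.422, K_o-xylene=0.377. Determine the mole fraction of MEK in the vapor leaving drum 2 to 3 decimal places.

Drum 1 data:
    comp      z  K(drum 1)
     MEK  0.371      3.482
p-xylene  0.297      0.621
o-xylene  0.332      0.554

y_MEK (drum 2) = 0.723

Drum 1:
Newton iteration, ψ₁⁰ = 0.5:
  ψ₁ = 0.500: g = 0.0814, g' = -0.629 → ψ₁ = 0.629
  ψ₁ = 0.629: g = 0.0057, g' = -0.549 → ψ₁ = 0.640
Converged at ψ₁ = 0.640.
Drum-1 compositions:
  MEK: x = 0.143, y = 0.499
  p-xylene: x = 0.392, y = 0.243
  o-xylene: x = 0.465, y = 0.257
Drum-2 feed = drum-1 vapor: z₂ = (0.4991, 0.2435, 0.2574).
Drum 2:
Material balance + equilibrium reduce to Σ zᵢ(Kᵢ−1)/(1+ψ₂(Kᵢ−1)) = 0.
Feasibility: ΣzᵢKᵢ = 1.382, Σzᵢ/Kᵢ = 1.470 — both > 1, two phases present.
Newton iteration, ψ₂⁰ = 0.5:
  ψ₂ = 0.500: g = -0.0253, g' = -0.701 → ψ₂ = 0.464
Converged at ψ₂ = 0.464.
  MEK: x = 0.305, y = 0.723
  p-xylene: x = 0.333, y = 0.140
  o-xylene: x = 0.362, y = 0.136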